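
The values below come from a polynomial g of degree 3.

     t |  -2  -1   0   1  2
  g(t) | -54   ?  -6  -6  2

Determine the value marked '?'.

-16

The 4 known points determine the degree-3 polynomial uniquely.
Write g(t) = at^3 + bt^2 + ct + d. Substituting each data point gives a linear system:
  -8a + 4b - 2c + d = -54
  d = -6
  a + b + c + d = -6
  8a + 4b + 2c + d = 2
Solving the system yields a = 3, b = -5, c = 2, d = -6.
So g(t) = 3t³ - 5t² + 2t - 6.
Then g(-1) = -16.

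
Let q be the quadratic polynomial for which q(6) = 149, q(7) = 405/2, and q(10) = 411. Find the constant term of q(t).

Write q(t) = at^2 + bt + c. Substituting each data point gives a linear system:
  36a + 6b + c = 149
  49a + 7b + c = 405/2
  100a + 10b + c = 411
Solving the system yields a = 4, b = 3/2, c = -4.
So q(t) = 4t² + (3/2)t - 4.
The constant term is -4.

-4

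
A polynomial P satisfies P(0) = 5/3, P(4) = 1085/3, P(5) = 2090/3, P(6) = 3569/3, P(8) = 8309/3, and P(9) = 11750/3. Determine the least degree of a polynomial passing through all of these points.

3

Divided differences on the nodes 0, 4, 5, 6, 8, 9:
  order 0: 5/3  1085/3  2090/3  3569/3  8309/3  11750/3
  order 1: 90  335  493  790  1147
  order 2: 49  79  99  119
  order 3: 5  5  5
  order 4: 0  0
  order 5: 0
The order-3 divided differences are all 5 (nonzero) and every higher order vanishes, so the data lies on a polynomial of degree exactly 3.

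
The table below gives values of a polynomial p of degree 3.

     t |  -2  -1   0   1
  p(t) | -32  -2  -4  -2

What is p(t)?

Using the Lagrange interpolation formula with nodes -2, -1, 0, 1:
  L_0(t) = (t + 1)t(t - 1) / -6
  L_1(t) = (t + 2)t(t - 1) / 2
  L_2(t) = (t + 2)(t + 1)(t - 1) / -2
  L_3(t) = (t + 2)(t + 1)t / 6
Then p(t) = -32·L_0(t) - 2·L_1(t) - 4·L_2(t) - 2·L_3(t).
Expanding and collecting terms gives p(t) = 6t^3 + 2t^2 - 6t - 4.
Check: p(-2) = -32. ✓

p(t) = 6t^3 + 2t^2 - 6t - 4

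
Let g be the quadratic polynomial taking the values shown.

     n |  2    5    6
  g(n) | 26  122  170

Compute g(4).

Using the Lagrange interpolation formula with nodes 2, 5, 6:
  L_0(n) = (n - 5)(n - 6) / 12
  L_1(n) = (n - 2)(n - 6) / -3
  L_2(n) = (n - 2)(n - 5) / 4
Then g(n) = 26·L_0(n) + 122·L_1(n) + 170·L_2(n).
Expanding and collecting terms gives g(n) = 4n² + 4n + 2.
Evaluating at n = 4: g(4) = 82.

82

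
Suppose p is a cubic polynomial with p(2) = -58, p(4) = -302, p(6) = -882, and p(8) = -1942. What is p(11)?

-4747

Forward differences of the values at t = 2, 4, 6, 8:
  p  : -58  -302  -882  -1942
  Δ  : -244  -580  -1060
  Δ^2: -336  -480
  Δ^3: -144
The third differences are constant, confirming degree 3.
Interpolating (Newton forward form) and evaluating at t = 11 gives p(11) = -4747.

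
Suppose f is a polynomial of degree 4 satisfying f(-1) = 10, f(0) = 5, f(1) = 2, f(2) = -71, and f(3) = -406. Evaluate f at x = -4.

Using the Lagrange interpolation formula with nodes -1, 0, 1, 2, 3:
  L_0(x) = x(x - 1)(x - 2)(x - 3) / 24
  L_1(x) = (x + 1)(x - 1)(x - 2)(x - 3) / -6
  L_2(x) = (x + 1)x(x - 2)(x - 3) / 4
  L_3(x) = (x + 1)x(x - 1)(x - 3) / -6
  L_4(x) = (x + 1)x(x - 1)(x - 2) / 24
Then f(x) = 10·L_0(x) + 5·L_1(x) + 2·L_2(x) - 71·L_3(x) - 406·L_4(x).
Expanding and collecting terms gives f(x) = -5x^4 - 2x^3 + 6x^2 - 2x + 5.
Evaluating at x = -4: f(-4) = -1043.

-1043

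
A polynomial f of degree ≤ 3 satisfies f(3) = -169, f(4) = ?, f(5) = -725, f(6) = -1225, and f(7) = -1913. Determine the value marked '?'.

The 4 known points determine the degree-3 polynomial uniquely.
Write f(u) = au^3 + bu^2 + cu + d. Substituting each data point gives a linear system:
  27a + 9b + 3c + d = -169
  125a + 25b + 5c + d = -725
  216a + 36b + 6c + d = -1225
  343a + 49b + 7c + d = -1913
Solving the system yields a = -5, b = -4, c = -1, d = 5.
So f(u) = -5u^3 - 4u^2 - u + 5.
Then f(4) = -383.

-383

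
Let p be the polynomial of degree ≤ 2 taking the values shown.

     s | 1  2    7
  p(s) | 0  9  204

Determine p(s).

p(s) = 5s^2 - 6s + 1

Using the Lagrange interpolation formula with nodes 1, 2, 7:
  L_0(s) = (s - 2)(s - 7) / 6
  L_1(s) = (s - 1)(s - 7) / -5
  L_2(s) = (s - 1)(s - 2) / 30
Then p(s) = 0·L_0(s) + 9·L_1(s) + 204·L_2(s).
Expanding and collecting terms gives p(s) = 5s² - 6s + 1.
Check: p(2) = 9. ✓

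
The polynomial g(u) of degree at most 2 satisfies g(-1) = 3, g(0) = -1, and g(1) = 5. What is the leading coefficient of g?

Write g(u) = au^2 + bu + c. Substituting each data point gives a linear system:
  a - b + c = 3
  c = -1
  a + b + c = 5
Solving the system yields a = 5, b = 1, c = -1.
So g(u) = 5u² + u - 1.
The leading coefficient is 5.

5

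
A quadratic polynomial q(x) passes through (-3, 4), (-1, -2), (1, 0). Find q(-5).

18

Using the Lagrange interpolation formula with nodes -3, -1, 1:
  L_0(x) = (x + 1)(x - 1) / 8
  L_1(x) = (x + 3)(x - 1) / -4
  L_2(x) = (x + 3)(x + 1) / 8
Then q(x) = 4·L_0(x) - 2·L_1(x) + 0·L_2(x).
Expanding and collecting terms gives q(x) = x² + x - 2.
Evaluating at x = -5: q(-5) = 18.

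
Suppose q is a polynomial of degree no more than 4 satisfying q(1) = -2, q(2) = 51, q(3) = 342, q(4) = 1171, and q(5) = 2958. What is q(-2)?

67

Forward differences of the values at t = 1, 2, 3, 4, 5:
  q  : -2  51  342  1171  2958
  Δ  : 53  291  829  1787
  Δ^2: 238  538  958
  Δ^3: 300  420
  Δ^4: 120
The fourth differences are constant, confirming degree 4.
Interpolating (Newton forward form) and evaluating at t = -2 gives q(-2) = 67.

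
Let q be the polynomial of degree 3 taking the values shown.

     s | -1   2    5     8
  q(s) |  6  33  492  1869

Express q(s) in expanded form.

Using the Lagrange interpolation formula with nodes -1, 2, 5, 8:
  L_0(s) = (s - 2)(s - 5)(s - 8) / -162
  L_1(s) = (s + 1)(s - 5)(s - 8) / 54
  L_2(s) = (s + 1)(s - 2)(s - 8) / -54
  L_3(s) = (s + 1)(s - 2)(s - 5) / 162
Then q(s) = 6·L_0(s) + 33·L_1(s) + 492·L_2(s) + 1869·L_3(s).
Expanding and collecting terms gives q(s) = 3s^3 + 6s^2 - 6s - 3.
Check: q(8) = 1869. ✓

q(s) = 3s^3 + 6s^2 - 6s - 3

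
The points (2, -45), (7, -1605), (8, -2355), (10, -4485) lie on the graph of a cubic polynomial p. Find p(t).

p(t) = -4t^3 - 5t^2 + t + 5

Write p(t) = at^3 + bt^2 + ct + d. Substituting each data point gives a linear system:
  8a + 4b + 2c + d = -45
  343a + 49b + 7c + d = -1605
  512a + 64b + 8c + d = -2355
  1000a + 100b + 10c + d = -4485
Solving the system yields a = -4, b = -5, c = 1, d = 5.
So p(t) = -4t^3 - 5t^2 + t + 5.
Check: p(8) = -2355. ✓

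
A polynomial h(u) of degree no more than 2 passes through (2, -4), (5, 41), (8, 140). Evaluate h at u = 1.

Using the Lagrange interpolation formula with nodes 2, 5, 8:
  L_0(u) = (u - 5)(u - 8) / 18
  L_1(u) = (u - 2)(u - 8) / -9
  L_2(u) = (u - 2)(u - 5) / 18
Then h(u) = -4·L_0(u) + 41·L_1(u) + 140·L_2(u).
Expanding and collecting terms gives h(u) = 3u² - 6u - 4.
Evaluating at u = 1: h(1) = -7.

-7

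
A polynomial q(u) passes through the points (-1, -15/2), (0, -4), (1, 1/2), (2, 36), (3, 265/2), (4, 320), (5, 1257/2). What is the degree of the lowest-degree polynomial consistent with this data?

3

Forward differences of the values at u = -1, 0, 1, 2, 3, 4, 5:
  q  : -15/2  -4  1/2  36  265/2  320  1257/2
  Δ  : 7/2  9/2  71/2  193/2  375/2  617/2
  Δ^2: 1  31  61  91  121
  Δ^3: 30  30  30  30
  Δ^4: 0  0  0
  Δ^5: 0  0
  Δ^6: 0
The third differences are constant (30) and nonzero, while all higher differences vanish, so the minimal degree is 3.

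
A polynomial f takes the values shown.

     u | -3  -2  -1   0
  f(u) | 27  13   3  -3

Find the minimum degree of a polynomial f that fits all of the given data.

2

Forward differences of the values at u = -3, -2, -1, 0:
  f  : 27  13  3  -3
  Δ  : -14  -10  -6
  Δ^2: 4  4
  Δ^3: 0
The second differences are constant (4) and nonzero, while all higher differences vanish, so the minimal degree is 2.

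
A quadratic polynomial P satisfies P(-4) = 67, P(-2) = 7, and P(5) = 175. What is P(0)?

Using the Lagrange interpolation formula with nodes -4, -2, 5:
  L_0(s) = (s + 2)(s - 5) / 18
  L_1(s) = (s + 4)(s - 5) / -14
  L_2(s) = (s + 4)(s + 2) / 63
Then P(s) = 67·L_0(s) + 7·L_1(s) + 175·L_2(s).
Expanding and collecting terms gives P(s) = 6s^2 + 6s - 5.
Evaluating at s = 0: P(0) = -5.

-5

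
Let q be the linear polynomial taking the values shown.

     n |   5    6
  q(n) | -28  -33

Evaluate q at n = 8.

Using the Lagrange interpolation formula with nodes 5, 6:
  L_0(n) = (n - 6) / -1
  L_1(n) = (n - 5) / 1
Then q(n) = -28·L_0(n) - 33·L_1(n).
Expanding and collecting terms gives q(n) = -5n - 3.
Evaluating at n = 8: q(8) = -43.

-43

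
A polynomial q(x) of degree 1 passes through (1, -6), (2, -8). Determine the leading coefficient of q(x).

Write q(x) = ax + b. Substituting each data point gives a linear system:
  a + b = -6
  2a + b = -8
Solving the system yields a = -2, b = -4.
So q(x) = -2x - 4.
The leading coefficient is -2.

-2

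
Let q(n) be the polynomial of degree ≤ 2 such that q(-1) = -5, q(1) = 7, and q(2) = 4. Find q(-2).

-20

Write q(n) = an^2 + bn + c. Substituting each data point gives a linear system:
  a - b + c = -5
  a + b + c = 7
  4a + 2b + c = 4
Solving the system yields a = -3, b = 6, c = 4.
So q(n) = -3n^2 + 6n + 4.
Then q(-2) = -20.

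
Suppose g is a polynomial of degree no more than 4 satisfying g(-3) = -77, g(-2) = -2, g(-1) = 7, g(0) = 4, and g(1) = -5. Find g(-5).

Using the Lagrange interpolation formula with nodes -3, -2, -1, 0, 1:
  L_0(t) = (t + 2)(t + 1)t(t - 1) / 24
  L_1(t) = (t + 3)(t + 1)t(t - 1) / -6
  L_2(t) = (t + 3)(t + 2)t(t - 1) / 4
  L_3(t) = (t + 3)(t + 2)(t + 1)(t - 1) / -6
  L_4(t) = (t + 3)(t + 2)(t + 1)t / 24
Then g(t) = -77·L_0(t) - 2·L_1(t) + 7·L_2(t) + 4·L_3(t) - 5·L_4(t).
Expanding and collecting terms gives g(t) = -2t^4 - 3t^3 - t^2 - 3t + 4.
Evaluating at t = -5: g(-5) = -881.

-881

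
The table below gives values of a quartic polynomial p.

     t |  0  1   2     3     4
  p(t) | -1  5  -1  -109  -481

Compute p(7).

-5881

Using the Lagrange interpolation formula with nodes 0, 1, 2, 3, 4:
  L_0(t) = (t - 1)(t - 2)(t - 3)(t - 4) / 24
  L_1(t) = t(t - 2)(t - 3)(t - 4) / -6
  L_2(t) = t(t - 1)(t - 3)(t - 4) / 4
  L_3(t) = t(t - 1)(t - 2)(t - 4) / -6
  L_4(t) = t(t - 1)(t - 2)(t - 3) / 24
Then p(t) = -1·L_0(t) + 5·L_1(t) - 1·L_2(t) - 109·L_3(t) - 481·L_4(t).
Expanding and collecting terms gives p(t) = -3t^4 + 3t^3 + 6t^2 - 1.
Evaluating at t = 7: p(7) = -5881.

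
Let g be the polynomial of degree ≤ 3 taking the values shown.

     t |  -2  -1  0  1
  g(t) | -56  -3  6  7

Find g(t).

Write g(t) = at^3 + bt^2 + ct + d. Substituting each data point gives a linear system:
  -8a + 4b - 2c + d = -56
  -a + b - c + d = -3
  d = 6
  a + b + c + d = 7
Solving the system yields a = 6, b = -4, c = -1, d = 6.
So g(t) = 6t^3 - 4t^2 - t + 6.
Check: g(-2) = -56. ✓

g(t) = 6t^3 - 4t^2 - t + 6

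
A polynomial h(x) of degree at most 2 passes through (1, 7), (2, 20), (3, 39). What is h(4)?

Forward differences of the values at x = 1, 2, 3:
  h  : 7  20  39
  Δ  : 13  19
  Δ^2: 6
The second differences are constant, confirming degree 2.
Interpolating (Newton forward form) and evaluating at x = 4 gives h(4) = 64.

64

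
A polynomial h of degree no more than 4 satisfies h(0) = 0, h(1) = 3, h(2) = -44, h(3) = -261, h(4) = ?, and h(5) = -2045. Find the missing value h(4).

On equispaced nodes a degree-4 polynomial has vanishing fifth forward difference, so
  - h(0) + 5·h(1) - 10·h(2) + 10·h(3) - 5·h(4) + h(5) = 0.
Substituting the known values and solving for h(4):
  -5·h(4) = 4200
  h(4) = -840.

-840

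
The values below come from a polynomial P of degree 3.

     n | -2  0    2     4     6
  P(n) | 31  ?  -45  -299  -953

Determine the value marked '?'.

The 4 known points determine the degree-3 polynomial uniquely.
Write P(n) = an^3 + bn^2 + cn + d. Substituting each data point gives a linear system:
  -8a + 4b - 2c + d = 31
  8a + 4b + 2c + d = -45
  64a + 16b + 4c + d = -299
  216a + 36b + 6c + d = -953
Solving the system yields a = -4, b = -2, c = -3, d = 1.
So P(n) = -4n^3 - 2n^2 - 3n + 1.
Then P(0) = 1.

1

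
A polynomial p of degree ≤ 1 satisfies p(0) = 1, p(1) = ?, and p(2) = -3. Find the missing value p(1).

-1

On equispaced nodes a degree-1 polynomial has vanishing second forward difference, so
  p(0) - 2·p(1) + p(2) = 0.
Substituting the known values and solving for p(1):
  -2·p(1) = 2
  p(1) = -1.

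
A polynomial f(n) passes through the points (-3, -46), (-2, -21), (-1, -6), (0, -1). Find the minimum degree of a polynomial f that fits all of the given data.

Forward differences of the values at n = -3, -2, -1, 0:
  f  : -46  -21  -6  -1
  Δ  : 25  15  5
  Δ^2: -10  -10
  Δ^3: 0
The second differences are constant (-10) and nonzero, while all higher differences vanish, so the minimal degree is 2.

2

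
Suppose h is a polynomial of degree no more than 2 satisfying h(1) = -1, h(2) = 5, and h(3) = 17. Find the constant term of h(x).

-1

Write h(x) = ax^2 + bx + c. Substituting each data point gives a linear system:
  a + b + c = -1
  4a + 2b + c = 5
  9a + 3b + c = 17
Solving the system yields a = 3, b = -3, c = -1.
So h(x) = 3x^2 - 3x - 1.
The constant term is -1.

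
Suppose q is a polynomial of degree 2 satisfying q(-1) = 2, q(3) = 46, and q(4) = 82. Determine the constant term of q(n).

Write q(n) = an^2 + bn + c. Substituting each data point gives a linear system:
  a - b + c = 2
  9a + 3b + c = 46
  16a + 4b + c = 82
Solving the system yields a = 5, b = 1, c = -2.
So q(n) = 5n² + n - 2.
The constant term is -2.

-2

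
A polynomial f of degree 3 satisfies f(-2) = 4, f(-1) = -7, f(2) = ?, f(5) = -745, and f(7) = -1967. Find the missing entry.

-52

The 4 known points determine the degree-3 polynomial uniquely.
Write f(x) = ax^3 + bx^2 + cx + d. Substituting each data point gives a linear system:
  -8a + 4b - 2c + d = 4
  -a + b - c + d = -7
  125a + 25b + 5c + d = -745
  343a + 49b + 7c + d = -1967
Solving the system yields a = -5, b = -6, c = 6, d = 0.
So f(x) = -5x^3 - 6x^2 + 6x.
Then f(2) = -52.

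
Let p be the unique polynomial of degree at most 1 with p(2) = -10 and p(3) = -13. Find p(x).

Using the Lagrange interpolation formula with nodes 2, 3:
  L_0(x) = (x - 3) / -1
  L_1(x) = (x - 2) / 1
Then p(x) = -10·L_0(x) - 13·L_1(x).
Expanding and collecting terms gives p(x) = -3x - 4.
Check: p(2) = -10. ✓

p(x) = -3x - 4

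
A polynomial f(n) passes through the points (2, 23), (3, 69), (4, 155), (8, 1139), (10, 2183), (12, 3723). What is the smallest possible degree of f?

3

Divided differences on the nodes 2, 3, 4, 8, 10, 12:
  order 0: 23  69  155  1139  2183  3723
  order 1: 46  86  246  522  770
  order 2: 20  32  46  62
  order 3: 2  2  2
  order 4: 0  0
  order 5: 0
The order-3 divided differences are all 2 (nonzero) and every higher order vanishes, so the data lies on a polynomial of degree exactly 3.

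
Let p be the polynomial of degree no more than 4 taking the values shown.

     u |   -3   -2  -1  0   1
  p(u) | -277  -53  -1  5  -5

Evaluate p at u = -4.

-895

Write p(u) = au^4 + bu^3 + cu^2 + du + e. Substituting each data point gives a linear system:
  81a - 27b + 9c - 3d + e = -277
  16a - 8b + 4c - 2d + e = -53
  a - b + c - d + e = -1
  e = 5
  a + b + c + d + e = -5
Solving the system yields a = -4, b = -3, c = -4, d = 1, e = 5.
So p(u) = -4u^4 - 3u^3 - 4u^2 + u + 5.
Then p(-4) = -895.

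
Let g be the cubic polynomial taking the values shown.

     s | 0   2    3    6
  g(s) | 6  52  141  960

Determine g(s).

Write g(s) = as^3 + bs^2 + cs + d. Substituting each data point gives a linear system:
  d = 6
  8a + 4b + 2c + d = 52
  27a + 9b + 3c + d = 141
  216a + 36b + 6c + d = 960
Solving the system yields a = 4, b = 2, c = 3, d = 6.
So g(s) = 4s^3 + 2s^2 + 3s + 6.
Check: g(0) = 6. ✓

g(s) = 4s^3 + 2s^2 + 3s + 6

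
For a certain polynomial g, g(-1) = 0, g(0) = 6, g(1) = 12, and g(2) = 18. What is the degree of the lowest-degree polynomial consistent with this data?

Forward differences of the values at u = -1, 0, 1, 2:
  g  : 0  6  12  18
  Δ  : 6  6  6
  Δ^2: 0  0
  Δ^3: 0
The first differences are constant (6) and nonzero, while all higher differences vanish, so the minimal degree is 1.

1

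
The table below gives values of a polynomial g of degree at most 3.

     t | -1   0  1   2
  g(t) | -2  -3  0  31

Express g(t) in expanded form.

Write g(t) = at^3 + bt^2 + ct + d. Substituting each data point gives a linear system:
  -a + b - c + d = -2
  d = -3
  a + b + c + d = 0
  8a + 4b + 2c + d = 31
Solving the system yields a = 4, b = 2, c = -3, d = -3.
So g(t) = 4t^3 + 2t^2 - 3t - 3.
Check: g(-1) = -2. ✓

g(t) = 4t^3 + 2t^2 - 3t - 3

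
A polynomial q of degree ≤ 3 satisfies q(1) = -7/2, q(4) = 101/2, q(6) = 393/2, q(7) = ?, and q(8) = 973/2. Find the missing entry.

The 4 known points determine the degree-3 polynomial uniquely.
Write q(t) = at^3 + bt^2 + ct + d. Substituting each data point gives a linear system:
  a + b + c + d = -7/2
  64a + 16b + 4c + d = 101/2
  216a + 36b + 6c + d = 393/2
  512a + 64b + 8c + d = 973/2
Solving the system yields a = 1, b = 0, c = -3, d = -3/2.
So q(t) = t^3 - 3t - 3/2.
Then q(7) = 641/2.

641/2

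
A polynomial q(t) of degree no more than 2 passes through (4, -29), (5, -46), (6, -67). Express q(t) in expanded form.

Using the Lagrange interpolation formula with nodes 4, 5, 6:
  L_0(t) = (t - 5)(t - 6) / 2
  L_1(t) = (t - 4)(t - 6) / -1
  L_2(t) = (t - 4)(t - 5) / 2
Then q(t) = -29·L_0(t) - 46·L_1(t) - 67·L_2(t).
Expanding and collecting terms gives q(t) = -2t^2 + t - 1.
Check: q(4) = -29. ✓

q(t) = -2t^2 + t - 1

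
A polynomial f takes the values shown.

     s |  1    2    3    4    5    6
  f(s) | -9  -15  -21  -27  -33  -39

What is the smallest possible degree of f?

1

Forward differences of the values at s = 1, 2, 3, 4, 5, 6:
  f  : -9  -15  -21  -27  -33  -39
  Δ  : -6  -6  -6  -6  -6
  Δ^2: 0  0  0  0
  Δ^3: 0  0  0
  Δ^4: 0  0
  Δ^5: 0
The first differences are constant (-6) and nonzero, while all higher differences vanish, so the minimal degree is 1.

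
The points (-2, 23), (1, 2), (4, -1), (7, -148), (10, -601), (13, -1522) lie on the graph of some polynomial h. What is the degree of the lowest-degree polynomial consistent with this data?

3

Forward differences of the values at x = -2, 1, 4, 7, 10, 13:
  h  : 23  2  -1  -148  -601  -1522
  Δ  : -21  -3  -147  -453  -921
  Δ^2: 18  -144  -306  -468
  Δ^3: -162  -162  -162
  Δ^4: 0  0
  Δ^5: 0
The third differences are constant (-162) and nonzero, while all higher differences vanish, so the minimal degree is 3.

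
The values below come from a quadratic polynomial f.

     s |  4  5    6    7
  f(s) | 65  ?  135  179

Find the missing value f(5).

97

On equispaced nodes a degree-2 polynomial has vanishing third forward difference, so
  - f(4) + 3·f(5) - 3·f(6) + f(7) = 0.
Substituting the known values and solving for f(5):
  3·f(5) = 291
  f(5) = 97.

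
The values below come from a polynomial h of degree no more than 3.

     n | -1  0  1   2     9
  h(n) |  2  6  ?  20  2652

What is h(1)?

4

The 4 known points determine the degree-3 polynomial uniquely.
Write h(n) = an^3 + bn^2 + cn + d. Substituting each data point gives a linear system:
  -a + b - c + d = 2
  d = 6
  8a + 4b + 2c + d = 20
  729a + 81b + 9c + d = 2652
Solving the system yields a = 4, b = -3, c = -3, d = 6.
So h(n) = 4n^3 - 3n^2 - 3n + 6.
Then h(1) = 4.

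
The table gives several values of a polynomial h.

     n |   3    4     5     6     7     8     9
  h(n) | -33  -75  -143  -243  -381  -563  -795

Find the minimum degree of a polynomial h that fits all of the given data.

Forward differences of the values at n = 3, 4, 5, 6, 7, 8, 9:
  h  : -33  -75  -143  -243  -381  -563  -795
  Δ  : -42  -68  -100  -138  -182  -232
  Δ^2: -26  -32  -38  -44  -50
  Δ^3: -6  -6  -6  -6
  Δ^4: 0  0  0
  Δ^5: 0  0
  Δ^6: 0
The third differences are constant (-6) and nonzero, while all higher differences vanish, so the minimal degree is 3.

3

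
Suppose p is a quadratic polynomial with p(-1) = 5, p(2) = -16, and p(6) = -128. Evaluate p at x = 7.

-171

Using the Lagrange interpolation formula with nodes -1, 2, 6:
  L_0(x) = (x - 2)(x - 6) / 21
  L_1(x) = (x + 1)(x - 6) / -12
  L_2(x) = (x + 1)(x - 2) / 28
Then p(x) = 5·L_0(x) - 16·L_1(x) - 128·L_2(x).
Expanding and collecting terms gives p(x) = -3x^2 - 4x + 4.
Evaluating at x = 7: p(7) = -171.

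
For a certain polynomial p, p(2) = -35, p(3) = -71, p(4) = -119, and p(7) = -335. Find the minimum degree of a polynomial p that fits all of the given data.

2

Divided differences on the nodes 2, 3, 4, 7:
  order 0: -35  -71  -119  -335
  order 1: -36  -48  -72
  order 2: -6  -6
  order 3: 0
The order-2 divided differences are all -6 (nonzero) and every higher order vanishes, so the data lies on a polynomial of degree exactly 2.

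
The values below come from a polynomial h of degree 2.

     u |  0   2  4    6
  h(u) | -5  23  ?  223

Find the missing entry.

The 3 known points determine the degree-2 polynomial uniquely.
Write h(u) = au^2 + bu + c. Substituting each data point gives a linear system:
  c = -5
  4a + 2b + c = 23
  36a + 6b + c = 223
Solving the system yields a = 6, b = 2, c = -5.
So h(u) = 6u^2 + 2u - 5.
Then h(4) = 99.

99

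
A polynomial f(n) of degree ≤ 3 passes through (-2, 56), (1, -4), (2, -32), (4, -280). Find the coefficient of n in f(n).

Write f(n) = an^3 + bn^2 + cn + d. Substituting each data point gives a linear system:
  -8a + 4b - 2c + d = 56
  a + b + c + d = -4
  8a + 4b + 2c + d = -32
  64a + 16b + 4c + d = -280
Solving the system yields a = -5, b = 3, c = -2, d = 0.
So f(n) = -5n³ + 3n² - 2n.
The coefficient of n is -2.

-2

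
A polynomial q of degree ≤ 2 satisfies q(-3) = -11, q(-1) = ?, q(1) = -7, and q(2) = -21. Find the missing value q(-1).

3

The 3 known points determine the degree-2 polynomial uniquely.
Write q(u) = au^2 + bu + c. Substituting each data point gives a linear system:
  9a - 3b + c = -11
  a + b + c = -7
  4a + 2b + c = -21
Solving the system yields a = -3, b = -5, c = 1.
So q(u) = -3u^2 - 5u + 1.
Then q(-1) = 3.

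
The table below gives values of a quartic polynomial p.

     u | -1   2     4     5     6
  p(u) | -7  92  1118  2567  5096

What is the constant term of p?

Write p(u) = au^4 + bu^3 + cu^2 + du + e. Substituting each data point gives a linear system:
  a - b + c - d + e = -7
  16a + 8b + 4c + 2d + e = 92
  256a + 64b + 16c + 4d + e = 1118
  625a + 125b + 25c + 5d + e = 2567
  1296a + 216b + 36c + 6d + e = 5096
Solving the system yields a = 3, b = 6, c = -3, d = 3, e = 2.
So p(u) = 3u^4 + 6u^3 - 3u^2 + 3u + 2.
The constant term is 2.

2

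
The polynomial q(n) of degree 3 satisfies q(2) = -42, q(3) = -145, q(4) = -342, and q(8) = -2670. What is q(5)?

-663

Write q(n) = an^3 + bn^2 + cn + d. Substituting each data point gives a linear system:
  8a + 4b + 2c + d = -42
  27a + 9b + 3c + d = -145
  64a + 16b + 4c + d = -342
  512a + 64b + 8c + d = -2670
Solving the system yields a = -5, b = -2, c = 2, d = 2.
So q(n) = -5n^3 - 2n^2 + 2n + 2.
Then q(5) = -663.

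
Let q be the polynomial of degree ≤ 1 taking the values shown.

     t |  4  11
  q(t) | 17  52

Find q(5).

Write q(t) = at + b. Substituting each data point gives a linear system:
  4a + b = 17
  11a + b = 52
Solving the system yields a = 5, b = -3.
So q(t) = 5t - 3.
Then q(5) = 22.

22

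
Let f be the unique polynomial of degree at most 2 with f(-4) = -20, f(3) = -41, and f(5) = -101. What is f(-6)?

-68

Using the Lagrange interpolation formula with nodes -4, 3, 5:
  L_0(n) = (n - 3)(n - 5) / 63
  L_1(n) = (n + 4)(n - 5) / -14
  L_2(n) = (n + 4)(n - 3) / 18
Then f(n) = -20·L_0(n) - 41·L_1(n) - 101·L_2(n).
Expanding and collecting terms gives f(n) = -3n^2 - 6n + 4.
Evaluating at n = -6: f(-6) = -68.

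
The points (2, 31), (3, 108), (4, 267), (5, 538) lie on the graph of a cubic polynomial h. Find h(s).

h(s) = 5s^3 - 4s^2 + 2s + 3

Write h(s) = as^3 + bs^2 + cs + d. Substituting each data point gives a linear system:
  8a + 4b + 2c + d = 31
  27a + 9b + 3c + d = 108
  64a + 16b + 4c + d = 267
  125a + 25b + 5c + d = 538
Solving the system yields a = 5, b = -4, c = 2, d = 3.
So h(s) = 5s^3 - 4s^2 + 2s + 3.
Check: h(4) = 267. ✓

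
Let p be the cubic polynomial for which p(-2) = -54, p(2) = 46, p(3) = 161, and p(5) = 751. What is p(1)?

3

Using the Lagrange interpolation formula with nodes -2, 2, 3, 5:
  L_0(x) = (x - 2)(x - 3)(x - 5) / -140
  L_1(x) = (x + 2)(x - 3)(x - 5) / 12
  L_2(x) = (x + 2)(x - 2)(x - 5) / -10
  L_3(x) = (x + 2)(x - 2)(x - 3) / 42
Then p(x) = -54·L_0(x) + 46·L_1(x) + 161·L_2(x) + 751·L_3(x).
Expanding and collecting terms gives p(x) = 6x^3 + x - 4.
Evaluating at x = 1: p(1) = 3.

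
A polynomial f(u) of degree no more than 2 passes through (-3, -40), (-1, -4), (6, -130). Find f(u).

Write f(u) = au^2 + bu + c. Substituting each data point gives a linear system:
  9a - 3b + c = -40
  a - b + c = -4
  36a + 6b + c = -130
Solving the system yields a = -4, b = 2, c = 2.
So f(u) = -4u^2 + 2u + 2.
Check: f(-3) = -40. ✓

f(u) = -4u^2 + 2u + 2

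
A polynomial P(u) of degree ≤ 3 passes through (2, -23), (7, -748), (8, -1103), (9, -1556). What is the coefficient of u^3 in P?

-2

Write P(u) = au^3 + bu^2 + cu + d. Substituting each data point gives a linear system:
  8a + 4b + 2c + d = -23
  343a + 49b + 7c + d = -748
  512a + 64b + 8c + d = -1103
  729a + 81b + 9c + d = -1556
Solving the system yields a = -2, b = -1, c = -2, d = 1.
So P(u) = -2u^3 - u^2 - 2u + 1.
The leading coefficient is -2.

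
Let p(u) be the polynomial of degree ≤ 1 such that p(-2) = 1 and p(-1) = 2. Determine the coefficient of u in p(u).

Write p(u) = au + b. Substituting each data point gives a linear system:
  -2a + b = 1
  -a + b = 2
Solving the system yields a = 1, b = 3.
So p(u) = u + 3.
The leading coefficient is 1.

1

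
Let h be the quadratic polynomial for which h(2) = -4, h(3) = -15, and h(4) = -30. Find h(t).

Using the Lagrange interpolation formula with nodes 2, 3, 4:
  L_0(t) = (t - 3)(t - 4) / 2
  L_1(t) = (t - 2)(t - 4) / -1
  L_2(t) = (t - 2)(t - 3) / 2
Then h(t) = -4·L_0(t) - 15·L_1(t) - 30·L_2(t).
Expanding and collecting terms gives h(t) = -2t^2 - t + 6.
Check: h(3) = -15. ✓

h(t) = -2t^2 - t + 6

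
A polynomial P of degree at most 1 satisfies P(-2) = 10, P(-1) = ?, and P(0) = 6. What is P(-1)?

8

The 2 known points determine the degree-1 polynomial uniquely.
Write P(x) = ax + b. Substituting each data point gives a linear system:
  -2a + b = 10
  b = 6
Solving the system yields a = -2, b = 6.
So P(x) = -2x + 6.
Then P(-1) = 8.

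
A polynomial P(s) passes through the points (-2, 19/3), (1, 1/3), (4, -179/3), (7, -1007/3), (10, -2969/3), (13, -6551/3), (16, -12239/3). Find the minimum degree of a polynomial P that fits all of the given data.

3

Forward differences of the values at s = -2, 1, 4, 7, 10, 13, 16:
  P  : 19/3  1/3  -179/3  -1007/3  -2969/3  -6551/3  -12239/3
  Δ  : -6  -60  -276  -654  -1194  -1896
  Δ^2: -54  -216  -378  -540  -702
  Δ^3: -162  -162  -162  -162
  Δ^4: 0  0  0
  Δ^5: 0  0
  Δ^6: 0
The third differences are constant (-162) and nonzero, while all higher differences vanish, so the minimal degree is 3.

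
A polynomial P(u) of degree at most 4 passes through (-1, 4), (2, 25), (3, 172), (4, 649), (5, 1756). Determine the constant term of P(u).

Write P(u) = au^4 + bu^3 + cu^2 + du + e. Substituting each data point gives a linear system:
  a - b + c - d + e = 4
  16a + 8b + 4c + 2d + e = 25
  81a + 27b + 9c + 3d + e = 172
  256a + 64b + 16c + 4d + e = 649
  625a + 125b + 25c + 5d + e = 1756
Solving the system yields a = 4, b = -6, c = -1, d = 6, e = 1.
So P(u) = 4u^4 - 6u^3 - u^2 + 6u + 1.
The constant term is 1.

1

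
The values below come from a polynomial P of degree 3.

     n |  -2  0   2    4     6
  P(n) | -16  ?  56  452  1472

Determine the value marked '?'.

-4

The 4 known points determine the degree-3 polynomial uniquely.
Write P(n) = an^3 + bn^2 + cn + d. Substituting each data point gives a linear system:
  -8a + 4b - 2c + d = -16
  8a + 4b + 2c + d = 56
  64a + 16b + 4c + d = 452
  216a + 36b + 6c + d = 1472
Solving the system yields a = 6, b = 6, c = -6, d = -4.
So P(n) = 6n^3 + 6n^2 - 6n - 4.
Then P(0) = -4.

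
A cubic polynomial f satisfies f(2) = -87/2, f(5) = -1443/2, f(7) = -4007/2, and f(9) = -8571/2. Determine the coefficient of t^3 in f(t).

Write f(t) = at^3 + bt^2 + ct + d. Substituting each data point gives a linear system:
  8a + 4b + 2c + d = -87/2
  125a + 25b + 5c + d = -1443/2
  343a + 49b + 7c + d = -4007/2
  729a + 81b + 9c + d = -8571/2
Solving the system yields a = -6, b = 1, c = 1, d = -3/2.
So f(t) = -6t³ + t² + t - 3/2.
The leading coefficient is -6.

-6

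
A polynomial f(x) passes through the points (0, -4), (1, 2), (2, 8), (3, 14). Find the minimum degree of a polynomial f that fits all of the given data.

1

Forward differences of the values at x = 0, 1, 2, 3:
  f  : -4  2  8  14
  Δ  : 6  6  6
  Δ^2: 0  0
  Δ^3: 0
The first differences are constant (6) and nonzero, while all higher differences vanish, so the minimal degree is 1.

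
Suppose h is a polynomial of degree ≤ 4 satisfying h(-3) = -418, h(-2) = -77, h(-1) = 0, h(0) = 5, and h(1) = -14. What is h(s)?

h(s) = -6s^4 - 4s^3 - 6s^2 - 3s + 5

Write h(s) = as^4 + bs^3 + cs^2 + ds + e. Substituting each data point gives a linear system:
  81a - 27b + 9c - 3d + e = -418
  16a - 8b + 4c - 2d + e = -77
  a - b + c - d + e = 0
  e = 5
  a + b + c + d + e = -14
Solving the system yields a = -6, b = -4, c = -6, d = -3, e = 5.
So h(s) = -6s⁴ - 4s³ - 6s² - 3s + 5.
Check: h(0) = 5. ✓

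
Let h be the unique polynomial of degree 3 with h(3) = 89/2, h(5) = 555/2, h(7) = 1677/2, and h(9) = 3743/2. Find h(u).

h(u) = 3u^3 - 4u^2 + (3/2)u - 5

Using the Lagrange interpolation formula with nodes 3, 5, 7, 9:
  L_0(u) = (u - 5)(u - 7)(u - 9) / -48
  L_1(u) = (u - 3)(u - 7)(u - 9) / 16
  L_2(u) = (u - 3)(u - 5)(u - 9) / -16
  L_3(u) = (u - 3)(u - 5)(u - 7) / 48
Then h(u) = 89/2·L_0(u) + 555/2·L_1(u) + 1677/2·L_2(u) + 3743/2·L_3(u).
Expanding and collecting terms gives h(u) = 3u^3 - 4u^2 + (3/2)u - 5.
Check: h(7) = 1677/2. ✓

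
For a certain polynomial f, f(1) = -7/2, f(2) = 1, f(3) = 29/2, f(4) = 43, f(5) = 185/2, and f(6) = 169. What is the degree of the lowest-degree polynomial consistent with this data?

Forward differences of the values at u = 1, 2, 3, 4, 5, 6:
  f  : -7/2  1  29/2  43  185/2  169
  Δ  : 9/2  27/2  57/2  99/2  153/2
  Δ^2: 9  15  21  27
  Δ^3: 6  6  6
  Δ^4: 0  0
  Δ^5: 0
The third differences are constant (6) and nonzero, while all higher differences vanish, so the minimal degree is 3.

3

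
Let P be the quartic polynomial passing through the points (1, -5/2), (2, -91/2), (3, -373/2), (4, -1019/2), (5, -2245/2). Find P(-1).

11/2

Using the Lagrange interpolation formula with nodes 1, 2, 3, 4, 5:
  L_0(s) = (s - 2)(s - 3)(s - 4)(s - 5) / 24
  L_1(s) = (s - 1)(s - 3)(s - 4)(s - 5) / -6
  L_2(s) = (s - 1)(s - 2)(s - 4)(s - 5) / 4
  L_3(s) = (s - 1)(s - 2)(s - 3)(s - 5) / -6
  L_4(s) = (s - 1)(s - 2)(s - 3)(s - 4) / 24
Then P(s) = -5/2·L_0(s) - 91/2·L_1(s) - 373/2·L_2(s) - 1019/2·L_3(s) - 2245/2·L_4(s).
Expanding and collecting terms gives P(s) = -s⁴ - 4s³ + 5/2.
Evaluating at s = -1: P(-1) = 11/2.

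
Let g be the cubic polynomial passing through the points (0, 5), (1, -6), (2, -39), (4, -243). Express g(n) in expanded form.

g(n) = -3n^3 - 2n^2 - 6n + 5

Using the Lagrange interpolation formula with nodes 0, 1, 2, 4:
  L_0(n) = (n - 1)(n - 2)(n - 4) / -8
  L_1(n) = n(n - 2)(n - 4) / 3
  L_2(n) = n(n - 1)(n - 4) / -4
  L_3(n) = n(n - 1)(n - 2) / 24
Then g(n) = 5·L_0(n) - 6·L_1(n) - 39·L_2(n) - 243·L_3(n).
Expanding and collecting terms gives g(n) = -3n^3 - 2n^2 - 6n + 5.
Check: g(1) = -6. ✓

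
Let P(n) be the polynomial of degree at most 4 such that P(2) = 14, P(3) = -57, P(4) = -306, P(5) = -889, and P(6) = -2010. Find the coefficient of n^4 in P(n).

-2

Write P(n) = an^4 + bn^3 + cn^2 + dn + e. Substituting each data point gives a linear system:
  16a + 8b + 4c + 2d + e = 14
  81a + 27b + 9c + 3d + e = -57
  256a + 64b + 16c + 4d + e = -306
  625a + 125b + 25c + 5d + e = -889
  1296a + 216b + 36c + 6d + e = -2010
Solving the system yields a = -2, b = 2, c = 3, d = 6, e = 6.
So P(n) = -2n^4 + 2n^3 + 3n^2 + 6n + 6.
The leading coefficient is -2.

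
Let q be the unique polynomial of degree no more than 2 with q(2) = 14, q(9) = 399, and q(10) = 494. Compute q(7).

Write q(t) = at^2 + bt + c. Substituting each data point gives a linear system:
  4a + 2b + c = 14
  81a + 9b + c = 399
  100a + 10b + c = 494
Solving the system yields a = 5, b = 0, c = -6.
So q(t) = 5t² - 6.
Then q(7) = 239.

239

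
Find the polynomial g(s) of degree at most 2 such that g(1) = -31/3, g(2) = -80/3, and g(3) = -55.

g(s) = -6s^2 + (5/3)s - 6

Write g(s) = as^2 + bs + c. Substituting each data point gives a linear system:
  a + b + c = -31/3
  4a + 2b + c = -80/3
  9a + 3b + c = -55
Solving the system yields a = -6, b = 5/3, c = -6.
So g(s) = -6s^2 + (5/3)s - 6.
Check: g(3) = -55. ✓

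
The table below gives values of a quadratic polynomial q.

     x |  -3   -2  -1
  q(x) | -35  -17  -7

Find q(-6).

Forward differences of the values at x = -3, -2, -1:
  q  : -35  -17  -7
  Δ  : 18  10
  Δ^2: -8
The second differences are constant, confirming degree 2.
Interpolating (Newton forward form) and evaluating at x = -6 gives q(-6) = -137.

-137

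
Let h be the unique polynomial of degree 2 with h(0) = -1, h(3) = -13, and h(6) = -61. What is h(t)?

h(t) = -2t^2 + 2t - 1

Write h(t) = at^2 + bt + c. Substituting each data point gives a linear system:
  c = -1
  9a + 3b + c = -13
  36a + 6b + c = -61
Solving the system yields a = -2, b = 2, c = -1.
So h(t) = -2t^2 + 2t - 1.
Check: h(6) = -61. ✓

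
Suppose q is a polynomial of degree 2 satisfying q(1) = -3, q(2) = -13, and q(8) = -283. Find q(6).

-153

Using the Lagrange interpolation formula with nodes 1, 2, 8:
  L_0(t) = (t - 2)(t - 8) / 7
  L_1(t) = (t - 1)(t - 8) / -6
  L_2(t) = (t - 1)(t - 2) / 42
Then q(t) = -3·L_0(t) - 13·L_1(t) - 283·L_2(t).
Expanding and collecting terms gives q(t) = -5t² + 5t - 3.
Evaluating at t = 6: q(6) = -153.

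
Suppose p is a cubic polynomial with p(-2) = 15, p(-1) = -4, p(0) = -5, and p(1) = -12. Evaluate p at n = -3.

Write p(n) = an^3 + bn^2 + cn + d. Substituting each data point gives a linear system:
  -8a + 4b - 2c + d = 15
  -a + b - c + d = -4
  d = -5
  a + b + c + d = -12
Solving the system yields a = -4, b = -3, c = 0, d = -5.
So p(n) = -4n^3 - 3n^2 - 5.
Then p(-3) = 76.

76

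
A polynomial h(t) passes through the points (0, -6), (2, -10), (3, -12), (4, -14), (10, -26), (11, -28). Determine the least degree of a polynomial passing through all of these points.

1

Divided differences on the nodes 0, 2, 3, 4, 10, 11:
  order 0: -6  -10  -12  -14  -26  -28
  order 1: -2  -2  -2  -2  -2
  order 2: 0  0  0  0
  order 3: 0  0  0
  order 4: 0  0
  order 5: 0
The order-1 divided differences are all -2 (nonzero) and every higher order vanishes, so the data lies on a polynomial of degree exactly 1.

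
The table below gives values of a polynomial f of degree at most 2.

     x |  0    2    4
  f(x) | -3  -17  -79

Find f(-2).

-37

Write f(x) = ax^2 + bx + c. Substituting each data point gives a linear system:
  c = -3
  4a + 2b + c = -17
  16a + 4b + c = -79
Solving the system yields a = -6, b = 5, c = -3.
So f(x) = -6x² + 5x - 3.
Then f(-2) = -37.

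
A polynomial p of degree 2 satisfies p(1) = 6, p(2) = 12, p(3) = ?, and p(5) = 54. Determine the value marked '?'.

22

The 3 known points determine the degree-2 polynomial uniquely.
Write p(t) = at^2 + bt + c. Substituting each data point gives a linear system:
  a + b + c = 6
  4a + 2b + c = 12
  25a + 5b + c = 54
Solving the system yields a = 2, b = 0, c = 4.
So p(t) = 2t² + 4.
Then p(3) = 22.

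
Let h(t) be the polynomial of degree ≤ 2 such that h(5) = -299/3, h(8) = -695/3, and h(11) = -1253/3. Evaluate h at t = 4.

Using the Lagrange interpolation formula with nodes 5, 8, 11:
  L_0(t) = (t - 8)(t - 11) / 18
  L_1(t) = (t - 5)(t - 11) / -9
  L_2(t) = (t - 5)(t - 8) / 18
Then h(t) = -299/3·L_0(t) - 695/3·L_1(t) - 1253/3·L_2(t).
Expanding and collecting terms gives h(t) = -3t^2 - 5t + 1/3.
Evaluating at t = 4: h(4) = -203/3.

-203/3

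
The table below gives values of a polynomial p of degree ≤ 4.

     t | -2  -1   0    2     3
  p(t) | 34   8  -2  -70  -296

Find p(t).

p(t) = -2t^4 - 6t^3 + 4t^2 - 2t - 2

Write p(t) = at^4 + bt^3 + ct^2 + dt + e. Substituting each data point gives a linear system:
  16a - 8b + 4c - 2d + e = 34
  a - b + c - d + e = 8
  e = -2
  16a + 8b + 4c + 2d + e = -70
  81a + 27b + 9c + 3d + e = -296
Solving the system yields a = -2, b = -6, c = 4, d = -2, e = -2.
So p(t) = -2t^4 - 6t^3 + 4t^2 - 2t - 2.
Check: p(-2) = 34. ✓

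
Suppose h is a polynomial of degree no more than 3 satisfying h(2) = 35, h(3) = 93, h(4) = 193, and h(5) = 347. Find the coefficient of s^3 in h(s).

Write h(s) = as^3 + bs^2 + cs + d. Substituting each data point gives a linear system:
  8a + 4b + 2c + d = 35
  27a + 9b + 3c + d = 93
  64a + 16b + 4c + d = 193
  125a + 25b + 5c + d = 347
Solving the system yields a = 2, b = 3, c = 5, d = -3.
So h(s) = 2s^3 + 3s^2 + 5s - 3.
The leading coefficient is 2.

2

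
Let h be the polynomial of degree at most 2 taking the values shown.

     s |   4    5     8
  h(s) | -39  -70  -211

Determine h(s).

Using the Lagrange interpolation formula with nodes 4, 5, 8:
  L_0(s) = (s - 5)(s - 8) / 4
  L_1(s) = (s - 4)(s - 8) / -3
  L_2(s) = (s - 4)(s - 5) / 12
Then h(s) = -39·L_0(s) - 70·L_1(s) - 211·L_2(s).
Expanding and collecting terms gives h(s) = -4s² + 5s + 5.
Check: h(4) = -39. ✓

h(s) = -4s^2 + 5s + 5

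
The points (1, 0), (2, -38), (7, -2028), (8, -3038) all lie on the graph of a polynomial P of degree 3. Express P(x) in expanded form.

P(x) = -6x^3 + 4x + 2

Using the Lagrange interpolation formula with nodes 1, 2, 7, 8:
  L_0(x) = (x - 2)(x - 7)(x - 8) / -42
  L_1(x) = (x - 1)(x - 7)(x - 8) / 30
  L_2(x) = (x - 1)(x - 2)(x - 8) / -30
  L_3(x) = (x - 1)(x - 2)(x - 7) / 42
Then P(x) = 0·L_0(x) - 38·L_1(x) - 2028·L_2(x) - 3038·L_3(x).
Expanding and collecting terms gives P(x) = -6x^3 + 4x + 2.
Check: P(7) = -2028. ✓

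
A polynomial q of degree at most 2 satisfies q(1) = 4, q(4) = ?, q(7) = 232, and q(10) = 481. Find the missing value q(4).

On equispaced nodes a degree-2 polynomial has vanishing third forward difference, so
  - q(1) + 3·q(4) - 3·q(7) + q(10) = 0.
Substituting the known values and solving for q(4):
  3·q(4) = 219
  q(4) = 73.

73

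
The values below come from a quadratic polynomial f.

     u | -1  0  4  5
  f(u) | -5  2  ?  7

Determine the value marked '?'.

10

The 3 known points determine the degree-2 polynomial uniquely.
Write f(u) = au^2 + bu + c. Substituting each data point gives a linear system:
  a - b + c = -5
  c = 2
  25a + 5b + c = 7
Solving the system yields a = -1, b = 6, c = 2.
So f(u) = -u² + 6u + 2.
Then f(4) = 10.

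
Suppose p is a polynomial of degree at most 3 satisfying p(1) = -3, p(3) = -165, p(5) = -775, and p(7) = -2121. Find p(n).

p(n) = -6n^3 - 2n^2 + 5n

Write p(n) = an^3 + bn^2 + cn + d. Substituting each data point gives a linear system:
  a + b + c + d = -3
  27a + 9b + 3c + d = -165
  125a + 25b + 5c + d = -775
  343a + 49b + 7c + d = -2121
Solving the system yields a = -6, b = -2, c = 5, d = 0.
So p(n) = -6n³ - 2n² + 5n.
Check: p(1) = -3. ✓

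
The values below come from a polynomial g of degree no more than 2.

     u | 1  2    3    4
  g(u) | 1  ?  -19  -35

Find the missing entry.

-7

The 3 known points determine the degree-2 polynomial uniquely.
Write g(u) = au^2 + bu + c. Substituting each data point gives a linear system:
  a + b + c = 1
  9a + 3b + c = -19
  16a + 4b + c = -35
Solving the system yields a = -2, b = -2, c = 5.
So g(u) = -2u² - 2u + 5.
Then g(2) = -7.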